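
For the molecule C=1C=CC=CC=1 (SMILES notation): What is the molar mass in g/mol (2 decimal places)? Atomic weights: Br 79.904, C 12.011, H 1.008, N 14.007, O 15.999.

78.11 g/mol

First, the molecular formula is C6H6 (counting implicit H from valence).
  C: 6 × 12.011 = 72.066
  H: 6 × 1.008 = 6.048
Sum: 6×12.011 + 6×1.008 = 78.114 → 78.11 g/mol.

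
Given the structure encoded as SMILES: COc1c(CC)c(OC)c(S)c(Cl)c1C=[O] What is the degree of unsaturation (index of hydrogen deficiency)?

5

Molecular formula: C11H13ClO3S.
DoU = (2C + 2 + N − H − X) / 2, where X is the halogen count and O/S are ignored.
    = (2·11 + 2 + 0 − 13 − 1) / 2 = 10 / 2 = 5.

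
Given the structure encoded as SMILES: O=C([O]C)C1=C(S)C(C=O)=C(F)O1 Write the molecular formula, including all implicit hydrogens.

C7H5FO4S

Walk through each heavy atom and fill implicit hydrogens from standard valence (C 4, N 3, O 2, S 2, halogen 1):
  atom 1: O, bond orders sum to 2 (valence 2) → 0 H
  atom 2: C, bond orders sum to 4 (valence 4) → 0 H
  atom 3: O with explicit H count 0
  atom 4: C, bond orders sum to 1 (valence 4) → 3 H
  atom 5: C, bond orders sum to 4 (valence 4) → 0 H
  atom 6: C, bond orders sum to 4 (valence 4) → 0 H
  atom 7: S, bond orders sum to 1 (valence 2) → 1 H
  atom 8: C, bond orders sum to 4 (valence 4) → 0 H
  atom 9: C, bond orders sum to 3 (valence 4) → 1 H
  atom 10: O, bond orders sum to 2 (valence 2) → 0 H
  atom 11: C, bond orders sum to 4 (valence 4) → 0 H
  atom 12: F (halogen, monovalent) → 0 H
  atom 13: O, bond orders sum to 2 (valence 2) → 0 H
Totals → C:7, H:5, F:1, O:4, S:1.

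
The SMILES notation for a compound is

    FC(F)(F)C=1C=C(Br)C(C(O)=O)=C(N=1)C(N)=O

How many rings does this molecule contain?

1

In SMILES, each pair of matching ring-closure digits denotes one ring-closing bond; the number of such bonds equals the number of independent rings.
Ring-closure bonds here: 1.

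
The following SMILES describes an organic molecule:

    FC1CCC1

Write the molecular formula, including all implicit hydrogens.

C4H7F

Walk through each heavy atom and fill implicit hydrogens from standard valence (C 4, N 3, O 2, S 2, halogen 1):
  atom 1: F (halogen, monovalent) → 0 H
  atom 2: C, bond orders sum to 3 (valence 4) → 1 H
  atom 3: C, bond orders sum to 2 (valence 4) → 2 H
  atom 4: C, bond orders sum to 2 (valence 4) → 2 H
  atom 5: C, bond orders sum to 2 (valence 4) → 2 H
Totals → C:4, H:7, F:1.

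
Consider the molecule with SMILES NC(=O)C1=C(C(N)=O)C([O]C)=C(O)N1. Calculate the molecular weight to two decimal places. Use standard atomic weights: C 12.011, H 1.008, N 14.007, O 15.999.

First, the molecular formula is C7H9N3O4 (counting implicit H from valence).
  C: 7 × 12.011 = 84.077
  H: 9 × 1.008 = 9.072
  N: 3 × 14.007 = 42.021
  O: 4 × 15.999 = 63.996
Sum: 7×12.011 + 9×1.008 + 3×14.007 + 4×15.999 = 199.166 → 199.17 g/mol.

199.17 g/mol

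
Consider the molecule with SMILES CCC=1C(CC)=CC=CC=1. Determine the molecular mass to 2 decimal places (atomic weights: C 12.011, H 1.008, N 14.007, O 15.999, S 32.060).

134.22 g/mol

First, the molecular formula is C10H14 (counting implicit H from valence).
  C: 10 × 12.011 = 120.110
  H: 14 × 1.008 = 14.112
Sum: 10×12.011 + 14×1.008 = 134.222 → 134.22 g/mol.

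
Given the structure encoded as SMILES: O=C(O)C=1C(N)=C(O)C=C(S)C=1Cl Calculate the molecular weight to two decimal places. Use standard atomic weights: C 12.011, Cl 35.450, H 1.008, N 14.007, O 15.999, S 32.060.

219.64 g/mol

First, the molecular formula is C7H6ClNO3S (counting implicit H from valence).
  C: 7 × 12.011 = 84.077
  Cl: 1 × 35.450 = 35.450
  H: 6 × 1.008 = 6.048
  N: 1 × 14.007 = 14.007
  O: 3 × 15.999 = 47.997
  S: 1 × 32.060 = 32.060
Sum: 7×12.011 + 1×35.450 + 6×1.008 + 1×14.007 + 3×15.999 + 1×32.060 = 219.639 → 219.64 g/mol.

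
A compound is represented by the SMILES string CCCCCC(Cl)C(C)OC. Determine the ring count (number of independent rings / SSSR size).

0

In SMILES, each pair of matching ring-closure digits denotes one ring-closing bond; the number of such bonds equals the number of independent rings.
Ring-closure bonds here: 0.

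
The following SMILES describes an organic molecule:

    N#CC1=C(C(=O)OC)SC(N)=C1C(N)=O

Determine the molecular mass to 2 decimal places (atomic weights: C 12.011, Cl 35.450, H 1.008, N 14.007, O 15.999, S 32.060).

225.22 g/mol

First, the molecular formula is C8H7N3O3S (counting implicit H from valence).
  C: 8 × 12.011 = 96.088
  H: 7 × 1.008 = 7.056
  N: 3 × 14.007 = 42.021
  O: 3 × 15.999 = 47.997
  S: 1 × 32.060 = 32.060
Sum: 8×12.011 + 7×1.008 + 3×14.007 + 3×15.999 + 1×32.060 = 225.222 → 225.22 g/mol.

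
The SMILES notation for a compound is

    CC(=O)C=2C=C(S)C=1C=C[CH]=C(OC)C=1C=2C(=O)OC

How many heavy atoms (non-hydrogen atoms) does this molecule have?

Every atom symbol written in the SMILES (organic subset) is one heavy atom; implicit H are not written.
Heavy atoms by element → C:15, O:4, S:1.
Total: 20.

20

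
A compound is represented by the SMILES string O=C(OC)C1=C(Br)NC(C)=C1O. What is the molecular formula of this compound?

Walk through each heavy atom and fill implicit hydrogens from standard valence (C 4, N 3, O 2, S 2, halogen 1):
  atom 1: O, bond orders sum to 2 (valence 2) → 0 H
  atom 2: C, bond orders sum to 4 (valence 4) → 0 H
  atom 3: O, bond orders sum to 2 (valence 2) → 0 H
  atom 4: C, bond orders sum to 1 (valence 4) → 3 H
  atom 5: C, bond orders sum to 4 (valence 4) → 0 H
  atom 6: C, bond orders sum to 4 (valence 4) → 0 H
  atom 7: Br (halogen, monovalent) → 0 H
  atom 8: N, bond orders sum to 2 (valence 3) → 1 H
  atom 9: C, bond orders sum to 4 (valence 4) → 0 H
  atom 10: C, bond orders sum to 1 (valence 4) → 3 H
  atom 11: C, bond orders sum to 4 (valence 4) → 0 H
  atom 12: O, bond orders sum to 1 (valence 2) → 1 H
Totals → C:7, H:8, Br:1, N:1, O:3.
In Hill order: C7H8BrNO3.

C7H8BrNO3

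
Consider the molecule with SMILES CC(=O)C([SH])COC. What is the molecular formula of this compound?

Walk through each heavy atom and fill implicit hydrogens from standard valence (C 4, N 3, O 2, S 2, halogen 1):
  atom 1: C, bond orders sum to 1 (valence 4) → 3 H
  atom 2: C, bond orders sum to 4 (valence 4) → 0 H
  atom 3: O, bond orders sum to 2 (valence 2) → 0 H
  atom 4: C, bond orders sum to 3 (valence 4) → 1 H
  atom 5: S with explicit H count 1
  atom 6: C, bond orders sum to 2 (valence 4) → 2 H
  atom 7: O, bond orders sum to 2 (valence 2) → 0 H
  atom 8: C, bond orders sum to 1 (valence 4) → 3 H
Totals → C:5, H:10, O:2, S:1.
In Hill order: C5H10O2S.

C5H10O2S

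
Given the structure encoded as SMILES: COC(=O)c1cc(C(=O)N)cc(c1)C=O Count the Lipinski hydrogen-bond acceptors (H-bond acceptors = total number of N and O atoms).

N atoms: 1; O atoms: 4.
Lipinski HBA = 1 + 4 = 5.

5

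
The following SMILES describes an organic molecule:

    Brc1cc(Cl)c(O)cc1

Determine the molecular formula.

Walk through each heavy atom and fill implicit hydrogens from standard valence (C 4, N 3, O 2, S 2, halogen 1); for lowercase aromatic atoms, an aromatic c carries 1 H when it has two neighbours and 0 H with three, and aromatic n carries 0 H:
  atom 1: Br (halogen, monovalent) → 0 H
  atom 2: aromatic c, 3 neighbours → 0 H
  atom 3: aromatic c, 2 neighbours → 1 H
  atom 4: aromatic c, 3 neighbours → 0 H
  atom 5: Cl (halogen, monovalent) → 0 H
  atom 6: aromatic c, 3 neighbours → 0 H
  atom 7: O, bond orders sum to 1 (valence 2) → 1 H
  atom 8: aromatic c, 2 neighbours → 1 H
  atom 9: aromatic c, 2 neighbours → 1 H
Totals → C:6, H:4, Br:1, Cl:1, O:1.
In Hill order: C6H4BrClO.

C6H4BrClO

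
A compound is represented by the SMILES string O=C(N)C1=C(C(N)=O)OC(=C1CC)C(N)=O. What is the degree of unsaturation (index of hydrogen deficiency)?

6

Molecular formula: C9H11N3O4.
DoU = (2C + 2 + N − H − X) / 2, where X is the halogen count and O/S are ignored.
    = (2·9 + 2 + 3 − 11 − 0) / 2 = 12 / 2 = 6.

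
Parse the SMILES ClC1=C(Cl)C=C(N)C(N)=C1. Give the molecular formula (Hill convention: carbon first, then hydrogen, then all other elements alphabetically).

Walk through each heavy atom and fill implicit hydrogens from standard valence (C 4, N 3, O 2, S 2, halogen 1):
  atom 1: Cl (halogen, monovalent) → 0 H
  atom 2: C, bond orders sum to 4 (valence 4) → 0 H
  atom 3: C, bond orders sum to 4 (valence 4) → 0 H
  atom 4: Cl (halogen, monovalent) → 0 H
  atom 5: C, bond orders sum to 3 (valence 4) → 1 H
  atom 6: C, bond orders sum to 4 (valence 4) → 0 H
  atom 7: N, bond orders sum to 1 (valence 3) → 2 H
  atom 8: C, bond orders sum to 4 (valence 4) → 0 H
  atom 9: N, bond orders sum to 1 (valence 3) → 2 H
  atom 10: C, bond orders sum to 3 (valence 4) → 1 H
Totals → C:6, H:6, Cl:2, N:2.
In Hill order: C6H6Cl2N2.

C6H6Cl2N2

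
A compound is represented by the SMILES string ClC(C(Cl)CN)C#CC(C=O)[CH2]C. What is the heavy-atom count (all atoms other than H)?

13

Every atom symbol written in the SMILES (organic subset) is one heavy atom; implicit H are not written.
Heavy atoms by element → C:9, Cl:2, N:1, O:1.
Total: 13.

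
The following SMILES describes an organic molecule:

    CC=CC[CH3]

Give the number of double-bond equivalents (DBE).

Degree of unsaturation = (number of rings) + (number of π bonds).
Ring closures in the SMILES: 0.
π bonds: 1 double bond (each 1 DoU) → 1 DoU from unsaturation.
Total DoU = 0 + 1 = 1.

1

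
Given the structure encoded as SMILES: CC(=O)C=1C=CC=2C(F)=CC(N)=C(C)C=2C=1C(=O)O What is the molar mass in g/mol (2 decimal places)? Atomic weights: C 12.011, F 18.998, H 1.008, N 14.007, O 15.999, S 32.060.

First, the molecular formula is C14H12FNO3 (counting implicit H from valence).
  C: 14 × 12.011 = 168.154
  F: 1 × 18.998 = 18.998
  H: 12 × 1.008 = 12.096
  N: 1 × 14.007 = 14.007
  O: 3 × 15.999 = 47.997
Sum: 14×12.011 + 1×18.998 + 12×1.008 + 1×14.007 + 3×15.999 = 261.252 → 261.25 g/mol.

261.25 g/mol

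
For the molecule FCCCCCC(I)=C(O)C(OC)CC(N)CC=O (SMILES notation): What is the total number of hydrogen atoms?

23

Walk through each heavy atom and fill implicit hydrogens from standard valence (C 4, N 3, O 2, S 2, halogen 1):
  atom 1: F (halogen, monovalent) → 0 H
  atom 2: C, bond orders sum to 2 (valence 4) → 2 H
  atom 3: C, bond orders sum to 2 (valence 4) → 2 H
  atom 4: C, bond orders sum to 2 (valence 4) → 2 H
  atom 5: C, bond orders sum to 2 (valence 4) → 2 H
  atom 6: C, bond orders sum to 2 (valence 4) → 2 H
  atom 7: C, bond orders sum to 4 (valence 4) → 0 H
  atom 8: I (halogen, monovalent) → 0 H
  atom 9: C, bond orders sum to 4 (valence 4) → 0 H
  atom 10: O, bond orders sum to 1 (valence 2) → 1 H
  atom 11: C, bond orders sum to 3 (valence 4) → 1 H
  atom 12: O, bond orders sum to 2 (valence 2) → 0 H
  atom 13: C, bond orders sum to 1 (valence 4) → 3 H
  atom 14: C, bond orders sum to 2 (valence 4) → 2 H
  atom 15: C, bond orders sum to 3 (valence 4) → 1 H
  atom 16: N, bond orders sum to 1 (valence 3) → 2 H
  atom 17: C, bond orders sum to 2 (valence 4) → 2 H
  atom 18: C, bond orders sum to 3 (valence 4) → 1 H
  atom 19: O, bond orders sum to 2 (valence 2) → 0 H
Total hydrogens: 23.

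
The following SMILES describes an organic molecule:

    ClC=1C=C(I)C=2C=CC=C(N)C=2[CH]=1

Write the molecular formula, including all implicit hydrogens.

Walk through each heavy atom and fill implicit hydrogens from standard valence (C 4, N 3, O 2, S 2, halogen 1):
  atom 1: Cl (halogen, monovalent) → 0 H
  atom 2: C, bond orders sum to 4 (valence 4) → 0 H
  atom 3: C, bond orders sum to 3 (valence 4) → 1 H
  atom 4: C, bond orders sum to 4 (valence 4) → 0 H
  atom 5: I (halogen, monovalent) → 0 H
  atom 6: C, bond orders sum to 4 (valence 4) → 0 H
  atom 7: C, bond orders sum to 3 (valence 4) → 1 H
  atom 8: C, bond orders sum to 3 (valence 4) → 1 H
  atom 9: C, bond orders sum to 3 (valence 4) → 1 H
  atom 10: C, bond orders sum to 4 (valence 4) → 0 H
  atom 11: N, bond orders sum to 1 (valence 3) → 2 H
  atom 12: C, bond orders sum to 4 (valence 4) → 0 H
  atom 13: C with explicit H count 1
Totals → C:10, H:7, Cl:1, I:1, N:1.

C10H7ClIN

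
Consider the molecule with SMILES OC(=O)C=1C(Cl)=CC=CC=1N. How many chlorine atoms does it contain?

Scan the SMILES for Cl atoms (remember two-letter symbols like Cl and Br are single atoms).
Chlorine count: 1.

1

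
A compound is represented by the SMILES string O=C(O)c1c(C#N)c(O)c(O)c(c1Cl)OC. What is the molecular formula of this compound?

Walk through each heavy atom and fill implicit hydrogens from standard valence (C 4, N 3, O 2, S 2, halogen 1); for lowercase aromatic atoms, an aromatic c carries 1 H when it has two neighbours and 0 H with three, and aromatic n carries 0 H:
  atom 1: O, bond orders sum to 2 (valence 2) → 0 H
  atom 2: C, bond orders sum to 4 (valence 4) → 0 H
  atom 3: O, bond orders sum to 1 (valence 2) → 1 H
  atom 4: aromatic c, 3 neighbours → 0 H
  atom 5: aromatic c, 3 neighbours → 0 H
  atom 6: C, bond orders sum to 4 (valence 4) → 0 H
  atom 7: N, bond orders sum to 3 (valence 3) → 0 H
  atom 8: aromatic c, 3 neighbours → 0 H
  atom 9: O, bond orders sum to 1 (valence 2) → 1 H
  atom 10: aromatic c, 3 neighbours → 0 H
  atom 11: O, bond orders sum to 1 (valence 2) → 1 H
  atom 12: aromatic c, 3 neighbours → 0 H
  atom 13: aromatic c, 3 neighbours → 0 H
  atom 14: Cl (halogen, monovalent) → 0 H
  atom 15: O, bond orders sum to 2 (valence 2) → 0 H
  atom 16: C, bond orders sum to 1 (valence 4) → 3 H
Totals → C:9, H:6, Cl:1, N:1, O:5.

C9H6ClNO5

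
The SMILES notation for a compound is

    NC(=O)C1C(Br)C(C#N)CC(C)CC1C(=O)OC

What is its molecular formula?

C12H17BrN2O3

Walk through each heavy atom and fill implicit hydrogens from standard valence (C 4, N 3, O 2, S 2, halogen 1):
  atom 1: N, bond orders sum to 1 (valence 3) → 2 H
  atom 2: C, bond orders sum to 4 (valence 4) → 0 H
  atom 3: O, bond orders sum to 2 (valence 2) → 0 H
  atom 4: C, bond orders sum to 3 (valence 4) → 1 H
  atom 5: C, bond orders sum to 3 (valence 4) → 1 H
  atom 6: Br (halogen, monovalent) → 0 H
  atom 7: C, bond orders sum to 3 (valence 4) → 1 H
  atom 8: C, bond orders sum to 4 (valence 4) → 0 H
  atom 9: N, bond orders sum to 3 (valence 3) → 0 H
  atom 10: C, bond orders sum to 2 (valence 4) → 2 H
  atom 11: C, bond orders sum to 3 (valence 4) → 1 H
  atom 12: C, bond orders sum to 1 (valence 4) → 3 H
  atom 13: C, bond orders sum to 2 (valence 4) → 2 H
  atom 14: C, bond orders sum to 3 (valence 4) → 1 H
  atom 15: C, bond orders sum to 4 (valence 4) → 0 H
  atom 16: O, bond orders sum to 2 (valence 2) → 0 H
  atom 17: O, bond orders sum to 2 (valence 2) → 0 H
  atom 18: C, bond orders sum to 1 (valence 4) → 3 H
Totals → C:12, H:17, Br:1, N:2, O:3.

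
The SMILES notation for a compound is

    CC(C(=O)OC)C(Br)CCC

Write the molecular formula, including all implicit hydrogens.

Walk through each heavy atom and fill implicit hydrogens from standard valence (C 4, N 3, O 2, S 2, halogen 1):
  atom 1: C, bond orders sum to 1 (valence 4) → 3 H
  atom 2: C, bond orders sum to 3 (valence 4) → 1 H
  atom 3: C, bond orders sum to 4 (valence 4) → 0 H
  atom 4: O, bond orders sum to 2 (valence 2) → 0 H
  atom 5: O, bond orders sum to 2 (valence 2) → 0 H
  atom 6: C, bond orders sum to 1 (valence 4) → 3 H
  atom 7: C, bond orders sum to 3 (valence 4) → 1 H
  atom 8: Br (halogen, monovalent) → 0 H
  atom 9: C, bond orders sum to 2 (valence 4) → 2 H
  atom 10: C, bond orders sum to 2 (valence 4) → 2 H
  atom 11: C, bond orders sum to 1 (valence 4) → 3 H
Totals → C:8, H:15, Br:1, O:2.
In Hill order: C8H15BrO2.

C8H15BrO2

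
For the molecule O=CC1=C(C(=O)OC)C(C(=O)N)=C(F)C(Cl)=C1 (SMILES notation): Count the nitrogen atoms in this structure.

Scan the SMILES for N atoms (remember two-letter symbols like Cl and Br are single atoms).
Nitrogen count: 1.

1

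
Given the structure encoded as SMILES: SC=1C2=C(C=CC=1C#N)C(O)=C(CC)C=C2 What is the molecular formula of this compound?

Walk through each heavy atom and fill implicit hydrogens from standard valence (C 4, N 3, O 2, S 2, halogen 1):
  atom 1: S, bond orders sum to 1 (valence 2) → 1 H
  atom 2: C, bond orders sum to 4 (valence 4) → 0 H
  atom 3: C, bond orders sum to 4 (valence 4) → 0 H
  atom 4: C, bond orders sum to 4 (valence 4) → 0 H
  atom 5: C, bond orders sum to 3 (valence 4) → 1 H
  atom 6: C, bond orders sum to 3 (valence 4) → 1 H
  atom 7: C, bond orders sum to 4 (valence 4) → 0 H
  atom 8: C, bond orders sum to 4 (valence 4) → 0 H
  atom 9: N, bond orders sum to 3 (valence 3) → 0 H
  atom 10: C, bond orders sum to 4 (valence 4) → 0 H
  atom 11: O, bond orders sum to 1 (valence 2) → 1 H
  atom 12: C, bond orders sum to 4 (valence 4) → 0 H
  atom 13: C, bond orders sum to 2 (valence 4) → 2 H
  atom 14: C, bond orders sum to 1 (valence 4) → 3 H
  atom 15: C, bond orders sum to 3 (valence 4) → 1 H
  atom 16: C, bond orders sum to 3 (valence 4) → 1 H
Totals → C:13, H:11, N:1, O:1, S:1.

C13H11NOS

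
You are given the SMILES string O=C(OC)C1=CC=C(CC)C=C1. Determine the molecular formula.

Walk through each heavy atom and fill implicit hydrogens from standard valence (C 4, N 3, O 2, S 2, halogen 1):
  atom 1: O, bond orders sum to 2 (valence 2) → 0 H
  atom 2: C, bond orders sum to 4 (valence 4) → 0 H
  atom 3: O, bond orders sum to 2 (valence 2) → 0 H
  atom 4: C, bond orders sum to 1 (valence 4) → 3 H
  atom 5: C, bond orders sum to 4 (valence 4) → 0 H
  atom 6: C, bond orders sum to 3 (valence 4) → 1 H
  atom 7: C, bond orders sum to 3 (valence 4) → 1 H
  atom 8: C, bond orders sum to 4 (valence 4) → 0 H
  atom 9: C, bond orders sum to 2 (valence 4) → 2 H
  atom 10: C, bond orders sum to 1 (valence 4) → 3 H
  atom 11: C, bond orders sum to 3 (valence 4) → 1 H
  atom 12: C, bond orders sum to 3 (valence 4) → 1 H
Totals → C:10, H:12, O:2.
In Hill order: C10H12O2.

C10H12O2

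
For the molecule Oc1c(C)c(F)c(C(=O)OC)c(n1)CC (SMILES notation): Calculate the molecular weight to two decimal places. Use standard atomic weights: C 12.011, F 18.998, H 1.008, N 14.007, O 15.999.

First, the molecular formula is C10H12FNO3 (counting implicit H from valence).
  C: 10 × 12.011 = 120.110
  F: 1 × 18.998 = 18.998
  H: 12 × 1.008 = 12.096
  N: 1 × 14.007 = 14.007
  O: 3 × 15.999 = 47.997
Sum: 10×12.011 + 1×18.998 + 12×1.008 + 1×14.007 + 3×15.999 = 213.208 → 213.21 g/mol.

213.21 g/mol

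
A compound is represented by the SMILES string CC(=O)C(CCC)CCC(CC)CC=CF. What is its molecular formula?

C14H25FO

Walk through each heavy atom and fill implicit hydrogens from standard valence (C 4, N 3, O 2, S 2, halogen 1):
  atom 1: C, bond orders sum to 1 (valence 4) → 3 H
  atom 2: C, bond orders sum to 4 (valence 4) → 0 H
  atom 3: O, bond orders sum to 2 (valence 2) → 0 H
  atom 4: C, bond orders sum to 3 (valence 4) → 1 H
  atom 5: C, bond orders sum to 2 (valence 4) → 2 H
  atom 6: C, bond orders sum to 2 (valence 4) → 2 H
  atom 7: C, bond orders sum to 1 (valence 4) → 3 H
  atom 8: C, bond orders sum to 2 (valence 4) → 2 H
  atom 9: C, bond orders sum to 2 (valence 4) → 2 H
  atom 10: C, bond orders sum to 3 (valence 4) → 1 H
  atom 11: C, bond orders sum to 2 (valence 4) → 2 H
  atom 12: C, bond orders sum to 1 (valence 4) → 3 H
  atom 13: C, bond orders sum to 2 (valence 4) → 2 H
  atom 14: C, bond orders sum to 3 (valence 4) → 1 H
  atom 15: C, bond orders sum to 3 (valence 4) → 1 H
  atom 16: F (halogen, monovalent) → 0 H
Totals → C:14, H:25, F:1, O:1.
In Hill order: C14H25FO.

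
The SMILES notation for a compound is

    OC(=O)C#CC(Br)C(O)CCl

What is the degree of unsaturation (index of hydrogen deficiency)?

3

Degree of unsaturation = (number of rings) + (number of π bonds).
Ring closures in the SMILES: 0.
π bonds: 1 double bond (each 1 DoU), 1 triple bond (each 2 DoU) → 3 DoU from unsaturation.
Total DoU = 0 + 3 = 3.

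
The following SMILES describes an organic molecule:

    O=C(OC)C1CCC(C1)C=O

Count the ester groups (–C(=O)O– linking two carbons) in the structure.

1

The ester motif appears at heavy-atom position 2 in the SMILES.
Other groups present: 1 aldehyde.
Ester count: 1.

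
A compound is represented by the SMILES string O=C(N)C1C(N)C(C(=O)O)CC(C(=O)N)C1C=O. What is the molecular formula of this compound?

Walk through each heavy atom and fill implicit hydrogens from standard valence (C 4, N 3, O 2, S 2, halogen 1):
  atom 1: O, bond orders sum to 2 (valence 2) → 0 H
  atom 2: C, bond orders sum to 4 (valence 4) → 0 H
  atom 3: N, bond orders sum to 1 (valence 3) → 2 H
  atom 4: C, bond orders sum to 3 (valence 4) → 1 H
  atom 5: C, bond orders sum to 3 (valence 4) → 1 H
  atom 6: N, bond orders sum to 1 (valence 3) → 2 H
  atom 7: C, bond orders sum to 3 (valence 4) → 1 H
  atom 8: C, bond orders sum to 4 (valence 4) → 0 H
  atom 9: O, bond orders sum to 2 (valence 2) → 0 H
  atom 10: O, bond orders sum to 1 (valence 2) → 1 H
  atom 11: C, bond orders sum to 2 (valence 4) → 2 H
  atom 12: C, bond orders sum to 3 (valence 4) → 1 H
  atom 13: C, bond orders sum to 4 (valence 4) → 0 H
  atom 14: O, bond orders sum to 2 (valence 2) → 0 H
  atom 15: N, bond orders sum to 1 (valence 3) → 2 H
  atom 16: C, bond orders sum to 3 (valence 4) → 1 H
  atom 17: C, bond orders sum to 3 (valence 4) → 1 H
  atom 18: O, bond orders sum to 2 (valence 2) → 0 H
Totals → C:10, H:15, N:3, O:5.
In Hill order: C10H15N3O5.

C10H15N3O5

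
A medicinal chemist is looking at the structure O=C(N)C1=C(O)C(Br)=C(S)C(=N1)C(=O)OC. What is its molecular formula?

C8H7BrN2O4S

Walk through each heavy atom and fill implicit hydrogens from standard valence (C 4, N 3, O 2, S 2, halogen 1):
  atom 1: O, bond orders sum to 2 (valence 2) → 0 H
  atom 2: C, bond orders sum to 4 (valence 4) → 0 H
  atom 3: N, bond orders sum to 1 (valence 3) → 2 H
  atom 4: C, bond orders sum to 4 (valence 4) → 0 H
  atom 5: C, bond orders sum to 4 (valence 4) → 0 H
  atom 6: O, bond orders sum to 1 (valence 2) → 1 H
  atom 7: C, bond orders sum to 4 (valence 4) → 0 H
  atom 8: Br (halogen, monovalent) → 0 H
  atom 9: C, bond orders sum to 4 (valence 4) → 0 H
  atom 10: S, bond orders sum to 1 (valence 2) → 1 H
  atom 11: C, bond orders sum to 4 (valence 4) → 0 H
  atom 12: N, bond orders sum to 3 (valence 3) → 0 H
  atom 13: C, bond orders sum to 4 (valence 4) → 0 H
  atom 14: O, bond orders sum to 2 (valence 2) → 0 H
  atom 15: O, bond orders sum to 2 (valence 2) → 0 H
  atom 16: C, bond orders sum to 1 (valence 4) → 3 H
Totals → C:8, H:7, Br:1, N:2, O:4, S:1.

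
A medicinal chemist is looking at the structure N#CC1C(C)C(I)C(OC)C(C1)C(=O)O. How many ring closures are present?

In SMILES, each pair of matching ring-closure digits denotes one ring-closing bond; the number of such bonds equals the number of independent rings.
Ring-closure bonds here: 1.

1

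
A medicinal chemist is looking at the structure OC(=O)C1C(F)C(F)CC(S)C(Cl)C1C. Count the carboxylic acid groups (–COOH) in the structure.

The carboxylic acid motif appears at heavy-atom position 2 in the SMILES.
Other groups present: 1 thiol.
Carboxylic acid count: 1.

1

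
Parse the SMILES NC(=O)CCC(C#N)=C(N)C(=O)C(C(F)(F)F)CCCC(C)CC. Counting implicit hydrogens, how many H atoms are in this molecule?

Walk through each heavy atom and fill implicit hydrogens from standard valence (C 4, N 3, O 2, S 2, halogen 1):
  atom 1: N, bond orders sum to 1 (valence 3) → 2 H
  atom 2: C, bond orders sum to 4 (valence 4) → 0 H
  atom 3: O, bond orders sum to 2 (valence 2) → 0 H
  atom 4: C, bond orders sum to 2 (valence 4) → 2 H
  atom 5: C, bond orders sum to 2 (valence 4) → 2 H
  atom 6: C, bond orders sum to 4 (valence 4) → 0 H
  atom 7: C, bond orders sum to 4 (valence 4) → 0 H
  atom 8: N, bond orders sum to 3 (valence 3) → 0 H
  atom 9: C, bond orders sum to 4 (valence 4) → 0 H
  atom 10: N, bond orders sum to 1 (valence 3) → 2 H
  atom 11: C, bond orders sum to 4 (valence 4) → 0 H
  atom 12: O, bond orders sum to 2 (valence 2) → 0 H
  atom 13: C, bond orders sum to 3 (valence 4) → 1 H
  atom 14: C, bond orders sum to 4 (valence 4) → 0 H
  atom 15: F (halogen, monovalent) → 0 H
  atom 16: F (halogen, monovalent) → 0 H
  atom 17: F (halogen, monovalent) → 0 H
  atom 18: C, bond orders sum to 2 (valence 4) → 2 H
  atom 19: C, bond orders sum to 2 (valence 4) → 2 H
  atom 20: C, bond orders sum to 2 (valence 4) → 2 H
  atom 21: C, bond orders sum to 3 (valence 4) → 1 H
  atom 22: C, bond orders sum to 1 (valence 4) → 3 H
  atom 23: C, bond orders sum to 2 (valence 4) → 2 H
  atom 24: C, bond orders sum to 1 (valence 4) → 3 H
Total hydrogens: 24.

24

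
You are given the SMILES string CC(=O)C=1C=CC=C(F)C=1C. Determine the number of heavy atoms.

Every atom symbol written in the SMILES (organic subset) is one heavy atom; implicit H are not written.
Heavy atoms by element → C:9, F:1, O:1.
Total: 11.

11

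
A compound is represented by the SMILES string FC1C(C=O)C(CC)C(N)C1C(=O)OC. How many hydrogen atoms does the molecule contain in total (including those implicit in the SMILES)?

16

Walk through each heavy atom and fill implicit hydrogens from standard valence (C 4, N 3, O 2, S 2, halogen 1):
  atom 1: F (halogen, monovalent) → 0 H
  atom 2: C, bond orders sum to 3 (valence 4) → 1 H
  atom 3: C, bond orders sum to 3 (valence 4) → 1 H
  atom 4: C, bond orders sum to 3 (valence 4) → 1 H
  atom 5: O, bond orders sum to 2 (valence 2) → 0 H
  atom 6: C, bond orders sum to 3 (valence 4) → 1 H
  atom 7: C, bond orders sum to 2 (valence 4) → 2 H
  atom 8: C, bond orders sum to 1 (valence 4) → 3 H
  atom 9: C, bond orders sum to 3 (valence 4) → 1 H
  atom 10: N, bond orders sum to 1 (valence 3) → 2 H
  atom 11: C, bond orders sum to 3 (valence 4) → 1 H
  atom 12: C, bond orders sum to 4 (valence 4) → 0 H
  atom 13: O, bond orders sum to 2 (valence 2) → 0 H
  atom 14: O, bond orders sum to 2 (valence 2) → 0 H
  atom 15: C, bond orders sum to 1 (valence 4) → 3 H
Total hydrogens: 16.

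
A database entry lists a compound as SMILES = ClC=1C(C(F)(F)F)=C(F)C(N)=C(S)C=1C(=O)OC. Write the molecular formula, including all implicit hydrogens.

Walk through each heavy atom and fill implicit hydrogens from standard valence (C 4, N 3, O 2, S 2, halogen 1):
  atom 1: Cl (halogen, monovalent) → 0 H
  atom 2: C, bond orders sum to 4 (valence 4) → 0 H
  atom 3: C, bond orders sum to 4 (valence 4) → 0 H
  atom 4: C, bond orders sum to 4 (valence 4) → 0 H
  atom 5: F (halogen, monovalent) → 0 H
  atom 6: F (halogen, monovalent) → 0 H
  atom 7: F (halogen, monovalent) → 0 H
  atom 8: C, bond orders sum to 4 (valence 4) → 0 H
  atom 9: F (halogen, monovalent) → 0 H
  atom 10: C, bond orders sum to 4 (valence 4) → 0 H
  atom 11: N, bond orders sum to 1 (valence 3) → 2 H
  atom 12: C, bond orders sum to 4 (valence 4) → 0 H
  atom 13: S, bond orders sum to 1 (valence 2) → 1 H
  atom 14: C, bond orders sum to 4 (valence 4) → 0 H
  atom 15: C, bond orders sum to 4 (valence 4) → 0 H
  atom 16: O, bond orders sum to 2 (valence 2) → 0 H
  atom 17: O, bond orders sum to 2 (valence 2) → 0 H
  atom 18: C, bond orders sum to 1 (valence 4) → 3 H
Totals → C:9, H:6, Cl:1, F:4, N:1, O:2, S:1.

C9H6ClF4NO2S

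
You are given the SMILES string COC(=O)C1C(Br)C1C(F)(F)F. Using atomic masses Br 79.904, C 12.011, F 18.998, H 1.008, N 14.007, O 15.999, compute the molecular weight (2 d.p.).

First, the molecular formula is C6H6BrF3O2 (counting implicit H from valence).
  Br: 1 × 79.904 = 79.904
  C: 6 × 12.011 = 72.066
  F: 3 × 18.998 = 56.994
  H: 6 × 1.008 = 6.048
  O: 2 × 15.999 = 31.998
Sum: 1×79.904 + 6×12.011 + 3×18.998 + 6×1.008 + 2×15.999 = 247.010 → 247.01 g/mol.

247.01 g/mol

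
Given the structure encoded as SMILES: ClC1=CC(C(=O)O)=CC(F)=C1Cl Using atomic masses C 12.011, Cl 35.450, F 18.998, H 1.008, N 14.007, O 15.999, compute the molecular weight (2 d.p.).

209.00 g/mol

First, the molecular formula is C7H3Cl2FO2 (counting implicit H from valence).
  C: 7 × 12.011 = 84.077
  Cl: 2 × 35.450 = 70.900
  F: 1 × 18.998 = 18.998
  H: 3 × 1.008 = 3.024
  O: 2 × 15.999 = 31.998
Sum: 7×12.011 + 2×35.450 + 1×18.998 + 3×1.008 + 2×15.999 = 208.997 → 209.00 g/mol.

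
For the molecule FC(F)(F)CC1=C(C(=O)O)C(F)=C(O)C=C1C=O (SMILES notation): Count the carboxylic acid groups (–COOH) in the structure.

The carboxylic acid motif appears at heavy-atom position 8 in the SMILES.
Other groups present: 1 aldehyde, 1 hydroxyl.
Carboxylic acid count: 1.

1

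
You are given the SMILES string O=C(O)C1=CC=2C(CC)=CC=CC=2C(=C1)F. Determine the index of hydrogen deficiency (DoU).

Degree of unsaturation = (number of rings) + (number of π bonds).
Ring closures in the SMILES: 2.
π bonds: 6 double bonds (each 1 DoU) → 6 DoU from unsaturation.
Total DoU = 2 + 6 = 8.

8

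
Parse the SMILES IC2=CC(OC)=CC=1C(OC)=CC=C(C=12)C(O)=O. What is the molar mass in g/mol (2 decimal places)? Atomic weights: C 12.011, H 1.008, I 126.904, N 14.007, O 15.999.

First, the molecular formula is C13H11IO4 (counting implicit H from valence).
  C: 13 × 12.011 = 156.143
  H: 11 × 1.008 = 11.088
  I: 1 × 126.904 = 126.904
  O: 4 × 15.999 = 63.996
Sum: 13×12.011 + 11×1.008 + 1×126.904 + 4×15.999 = 358.131 → 358.13 g/mol.

358.13 g/mol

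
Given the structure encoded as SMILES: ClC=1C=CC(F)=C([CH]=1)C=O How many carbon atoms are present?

7

Count every carbon token in the SMILES (each C, including those in ring-closure positions and inside branches).
Carbon count: 7.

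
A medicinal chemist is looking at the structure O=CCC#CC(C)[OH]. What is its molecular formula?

C6H8O2

Walk through each heavy atom and fill implicit hydrogens from standard valence (C 4, N 3, O 2, S 2, halogen 1):
  atom 1: O, bond orders sum to 2 (valence 2) → 0 H
  atom 2: C, bond orders sum to 3 (valence 4) → 1 H
  atom 3: C, bond orders sum to 2 (valence 4) → 2 H
  atom 4: C, bond orders sum to 4 (valence 4) → 0 H
  atom 5: C, bond orders sum to 4 (valence 4) → 0 H
  atom 6: C, bond orders sum to 3 (valence 4) → 1 H
  atom 7: C, bond orders sum to 1 (valence 4) → 3 H
  atom 8: O with explicit H count 1
Totals → C:6, H:8, O:2.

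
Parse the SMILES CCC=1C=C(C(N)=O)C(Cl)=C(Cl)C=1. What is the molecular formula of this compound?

Walk through each heavy atom and fill implicit hydrogens from standard valence (C 4, N 3, O 2, S 2, halogen 1):
  atom 1: C, bond orders sum to 1 (valence 4) → 3 H
  atom 2: C, bond orders sum to 2 (valence 4) → 2 H
  atom 3: C, bond orders sum to 4 (valence 4) → 0 H
  atom 4: C, bond orders sum to 3 (valence 4) → 1 H
  atom 5: C, bond orders sum to 4 (valence 4) → 0 H
  atom 6: C, bond orders sum to 4 (valence 4) → 0 H
  atom 7: N, bond orders sum to 1 (valence 3) → 2 H
  atom 8: O, bond orders sum to 2 (valence 2) → 0 H
  atom 9: C, bond orders sum to 4 (valence 4) → 0 H
  atom 10: Cl (halogen, monovalent) → 0 H
  atom 11: C, bond orders sum to 4 (valence 4) → 0 H
  atom 12: Cl (halogen, monovalent) → 0 H
  atom 13: C, bond orders sum to 3 (valence 4) → 1 H
Totals → C:9, H:9, Cl:2, N:1, O:1.
In Hill order: C9H9Cl2NO.

C9H9Cl2NO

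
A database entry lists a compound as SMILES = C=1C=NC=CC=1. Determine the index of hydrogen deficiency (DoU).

Molecular formula: C5H5N.
DoU = (2C + 2 + N − H − X) / 2, where X is the halogen count and O/S are ignored.
    = (2·5 + 2 + 1 − 5 − 0) / 2 = 8 / 2 = 4.

4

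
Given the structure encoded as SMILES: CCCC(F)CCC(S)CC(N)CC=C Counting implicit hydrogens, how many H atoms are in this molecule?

Walk through each heavy atom and fill implicit hydrogens from standard valence (C 4, N 3, O 2, S 2, halogen 1):
  atom 1: C, bond orders sum to 1 (valence 4) → 3 H
  atom 2: C, bond orders sum to 2 (valence 4) → 2 H
  atom 3: C, bond orders sum to 2 (valence 4) → 2 H
  atom 4: C, bond orders sum to 3 (valence 4) → 1 H
  atom 5: F (halogen, monovalent) → 0 H
  atom 6: C, bond orders sum to 2 (valence 4) → 2 H
  atom 7: C, bond orders sum to 2 (valence 4) → 2 H
  atom 8: C, bond orders sum to 3 (valence 4) → 1 H
  atom 9: S, bond orders sum to 1 (valence 2) → 1 H
  atom 10: C, bond orders sum to 2 (valence 4) → 2 H
  atom 11: C, bond orders sum to 3 (valence 4) → 1 H
  atom 12: N, bond orders sum to 1 (valence 3) → 2 H
  atom 13: C, bond orders sum to 2 (valence 4) → 2 H
  atom 14: C, bond orders sum to 3 (valence 4) → 1 H
  atom 15: C, bond orders sum to 2 (valence 4) → 2 H
Total hydrogens: 24.

24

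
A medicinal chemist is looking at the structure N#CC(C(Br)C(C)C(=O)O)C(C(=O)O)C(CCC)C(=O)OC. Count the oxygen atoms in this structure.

6

Scan the SMILES for O atoms (remember two-letter symbols like Cl and Br are single atoms).
Oxygen count: 6.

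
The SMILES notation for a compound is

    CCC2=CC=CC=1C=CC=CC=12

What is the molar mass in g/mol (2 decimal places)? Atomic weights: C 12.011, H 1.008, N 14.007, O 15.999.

156.23 g/mol

First, the molecular formula is C12H12 (counting implicit H from valence).
  C: 12 × 12.011 = 144.132
  H: 12 × 1.008 = 12.096
Sum: 12×12.011 + 12×1.008 = 156.228 → 156.23 g/mol.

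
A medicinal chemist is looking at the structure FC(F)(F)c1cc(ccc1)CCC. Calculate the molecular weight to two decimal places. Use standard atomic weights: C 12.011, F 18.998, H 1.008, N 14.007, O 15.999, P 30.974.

First, the molecular formula is C10H11F3 (counting implicit H from valence).
  C: 10 × 12.011 = 120.110
  F: 3 × 18.998 = 56.994
  H: 11 × 1.008 = 11.088
Sum: 10×12.011 + 3×18.998 + 11×1.008 = 188.192 → 188.19 g/mol.

188.19 g/mol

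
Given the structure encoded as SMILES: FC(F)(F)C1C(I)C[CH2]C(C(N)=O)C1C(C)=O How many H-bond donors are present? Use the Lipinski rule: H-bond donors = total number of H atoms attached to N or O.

2

Donors: find every N or O and count the H atoms it carries.
  atom 12 (N): bond orders sum to 1 → 2 H
  atom 13 (O): bond orders sum to 2 → 0 H
  atom 17 (O): bond orders sum to 2 → 0 H
Lipinski HBD = 2.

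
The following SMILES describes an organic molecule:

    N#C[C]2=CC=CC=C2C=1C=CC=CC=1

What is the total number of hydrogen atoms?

Walk through each heavy atom and fill implicit hydrogens from standard valence (C 4, N 3, O 2, S 2, halogen 1):
  atom 1: N, bond orders sum to 3 (valence 3) → 0 H
  atom 2: C, bond orders sum to 4 (valence 4) → 0 H
  atom 3: C with explicit H count 0
  atom 4: C, bond orders sum to 3 (valence 4) → 1 H
  atom 5: C, bond orders sum to 3 (valence 4) → 1 H
  atom 6: C, bond orders sum to 3 (valence 4) → 1 H
  atom 7: C, bond orders sum to 3 (valence 4) → 1 H
  atom 8: C, bond orders sum to 4 (valence 4) → 0 H
  atom 9: C, bond orders sum to 4 (valence 4) → 0 H
  atom 10: C, bond orders sum to 3 (valence 4) → 1 H
  atom 11: C, bond orders sum to 3 (valence 4) → 1 H
  atom 12: C, bond orders sum to 3 (valence 4) → 1 H
  atom 13: C, bond orders sum to 3 (valence 4) → 1 H
  atom 14: C, bond orders sum to 3 (valence 4) → 1 H
Total hydrogens: 9.

9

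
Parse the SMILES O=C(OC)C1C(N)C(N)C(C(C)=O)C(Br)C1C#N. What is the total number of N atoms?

Scan the SMILES for N atoms (remember two-letter symbols like Cl and Br are single atoms).
Nitrogen count: 3.

3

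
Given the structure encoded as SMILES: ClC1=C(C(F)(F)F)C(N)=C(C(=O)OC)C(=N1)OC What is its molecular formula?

C9H8ClF3N2O3

Walk through each heavy atom and fill implicit hydrogens from standard valence (C 4, N 3, O 2, S 2, halogen 1):
  atom 1: Cl (halogen, monovalent) → 0 H
  atom 2: C, bond orders sum to 4 (valence 4) → 0 H
  atom 3: C, bond orders sum to 4 (valence 4) → 0 H
  atom 4: C, bond orders sum to 4 (valence 4) → 0 H
  atom 5: F (halogen, monovalent) → 0 H
  atom 6: F (halogen, monovalent) → 0 H
  atom 7: F (halogen, monovalent) → 0 H
  atom 8: C, bond orders sum to 4 (valence 4) → 0 H
  atom 9: N, bond orders sum to 1 (valence 3) → 2 H
  atom 10: C, bond orders sum to 4 (valence 4) → 0 H
  atom 11: C, bond orders sum to 4 (valence 4) → 0 H
  atom 12: O, bond orders sum to 2 (valence 2) → 0 H
  atom 13: O, bond orders sum to 2 (valence 2) → 0 H
  atom 14: C, bond orders sum to 1 (valence 4) → 3 H
  atom 15: C, bond orders sum to 4 (valence 4) → 0 H
  atom 16: N, bond orders sum to 3 (valence 3) → 0 H
  atom 17: O, bond orders sum to 2 (valence 2) → 0 H
  atom 18: C, bond orders sum to 1 (valence 4) → 3 H
Totals → C:9, H:8, Cl:1, F:3, N:2, O:3.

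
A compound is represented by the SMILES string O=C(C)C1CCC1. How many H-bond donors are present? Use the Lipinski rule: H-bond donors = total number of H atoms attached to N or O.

0

Donors: find every N or O and count the H atoms it carries.
  atom 1 (O): bond orders sum to 2 → 0 H
Lipinski HBD = 0.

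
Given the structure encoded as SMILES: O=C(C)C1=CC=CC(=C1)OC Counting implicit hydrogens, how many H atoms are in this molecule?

Walk through each heavy atom and fill implicit hydrogens from standard valence (C 4, N 3, O 2, S 2, halogen 1):
  atom 1: O, bond orders sum to 2 (valence 2) → 0 H
  atom 2: C, bond orders sum to 4 (valence 4) → 0 H
  atom 3: C, bond orders sum to 1 (valence 4) → 3 H
  atom 4: C, bond orders sum to 4 (valence 4) → 0 H
  atom 5: C, bond orders sum to 3 (valence 4) → 1 H
  atom 6: C, bond orders sum to 3 (valence 4) → 1 H
  atom 7: C, bond orders sum to 3 (valence 4) → 1 H
  atom 8: C, bond orders sum to 4 (valence 4) → 0 H
  atom 9: C, bond orders sum to 3 (valence 4) → 1 H
  atom 10: O, bond orders sum to 2 (valence 2) → 0 H
  atom 11: C, bond orders sum to 1 (valence 4) → 3 H
Total hydrogens: 10.

10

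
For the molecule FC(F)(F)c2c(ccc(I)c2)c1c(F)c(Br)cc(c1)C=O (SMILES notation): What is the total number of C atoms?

Count every carbon token in the SMILES (each C, including those in ring-closure positions and inside branches).
Carbon count: 14.

14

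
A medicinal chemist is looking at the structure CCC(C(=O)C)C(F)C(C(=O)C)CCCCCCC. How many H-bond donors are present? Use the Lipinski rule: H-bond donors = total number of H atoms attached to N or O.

Donors: find every N or O and count the H atoms it carries.
  atom 5 (O): bond orders sum to 2 → 0 H
  atom 11 (O): bond orders sum to 2 → 0 H
Lipinski HBD = 0.

0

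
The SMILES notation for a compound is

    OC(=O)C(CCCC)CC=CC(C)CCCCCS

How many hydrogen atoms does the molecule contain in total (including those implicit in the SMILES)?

30

Walk through each heavy atom and fill implicit hydrogens from standard valence (C 4, N 3, O 2, S 2, halogen 1):
  atom 1: O, bond orders sum to 1 (valence 2) → 1 H
  atom 2: C, bond orders sum to 4 (valence 4) → 0 H
  atom 3: O, bond orders sum to 2 (valence 2) → 0 H
  atom 4: C, bond orders sum to 3 (valence 4) → 1 H
  atom 5: C, bond orders sum to 2 (valence 4) → 2 H
  atom 6: C, bond orders sum to 2 (valence 4) → 2 H
  atom 7: C, bond orders sum to 2 (valence 4) → 2 H
  atom 8: C, bond orders sum to 1 (valence 4) → 3 H
  atom 9: C, bond orders sum to 2 (valence 4) → 2 H
  atom 10: C, bond orders sum to 3 (valence 4) → 1 H
  atom 11: C, bond orders sum to 3 (valence 4) → 1 H
  atom 12: C, bond orders sum to 3 (valence 4) → 1 H
  atom 13: C, bond orders sum to 1 (valence 4) → 3 H
  atom 14: C, bond orders sum to 2 (valence 4) → 2 H
  atom 15: C, bond orders sum to 2 (valence 4) → 2 H
  atom 16: C, bond orders sum to 2 (valence 4) → 2 H
  atom 17: C, bond orders sum to 2 (valence 4) → 2 H
  atom 18: C, bond orders sum to 2 (valence 4) → 2 H
  atom 19: S, bond orders sum to 1 (valence 2) → 1 H
Total hydrogens: 30.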